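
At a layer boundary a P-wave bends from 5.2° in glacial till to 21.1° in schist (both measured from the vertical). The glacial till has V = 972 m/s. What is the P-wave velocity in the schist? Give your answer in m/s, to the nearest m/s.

Snell's law: sin 5.2°/V₁ = sin 21.1°/V₂.
V₂ = V₁·sin 21.1°/sin 5.2° = 972 × 3.9720 = 3860.83 m/s.

3861 m/s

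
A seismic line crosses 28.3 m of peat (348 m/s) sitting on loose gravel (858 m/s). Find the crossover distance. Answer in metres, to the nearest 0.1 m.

87.0 m

θ_c = arcsin(348/858) = 23.93°, so cos θ_c = 0.9141 and tᵢ = 2h cos θ_c/V₁ = 0.1487 s.
At crossover x/V₁ = x/V₂ + tᵢ ⇒ x = tᵢ/(1/V₁ − 1/V₂) = 0.14866/(2.8736e-03 − 1.1655e-03) = 87.04 m.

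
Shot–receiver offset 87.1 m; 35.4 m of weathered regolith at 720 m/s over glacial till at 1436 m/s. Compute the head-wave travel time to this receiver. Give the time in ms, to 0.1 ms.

145.7 ms

t = x/V₂ + 2h·√(V₂²−V₁²)/(V₁V₂).
√(V₂²−V₁²) = √(1436²−720²) = 1242.5 m/s; delay term = 2·35.4·1242.5/(720·1436) = 0.08508 s.
t = 87.1/1436 + 0.08508 = 0.14573 s.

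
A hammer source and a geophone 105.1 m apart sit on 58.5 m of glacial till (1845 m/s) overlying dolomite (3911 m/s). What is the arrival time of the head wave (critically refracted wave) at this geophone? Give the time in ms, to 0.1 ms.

82.8 ms

t = x/V₂ + 2h·√(V₂²−V₁²)/(V₁V₂).
√(V₂²−V₁²) = √(3911²−1845²) = 3448.5 m/s; delay term = 2·58.5·3448.5/(1845·3911) = 0.05591 s.
t = 105.1/3911 + 0.05591 = 0.08279 s.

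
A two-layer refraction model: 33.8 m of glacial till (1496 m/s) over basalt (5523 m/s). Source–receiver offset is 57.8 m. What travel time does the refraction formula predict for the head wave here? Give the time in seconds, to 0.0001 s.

0.0540 s

t = x/V₂ + 2h·√(V₂²−V₁²)/(V₁V₂).
√(V₂²−V₁²) = √(5523²−1496²) = 5316.5 m/s; delay term = 2·33.8·5316.5/(1496·5523) = 0.04350 s.
t = 57.8/5523 + 0.04350 = 0.05396 s.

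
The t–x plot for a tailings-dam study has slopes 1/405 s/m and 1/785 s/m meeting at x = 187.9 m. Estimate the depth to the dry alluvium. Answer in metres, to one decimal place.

53.1 m

h = (x_cross/2)·√((V₂−V₁)/(V₂+V₁)).
(V₂−V₁)/(V₂+V₁) = (785−405)/(785+405) = 0.3193; √ = 0.5651.
h = (187.9/2)·0.5651 = 53.09 m.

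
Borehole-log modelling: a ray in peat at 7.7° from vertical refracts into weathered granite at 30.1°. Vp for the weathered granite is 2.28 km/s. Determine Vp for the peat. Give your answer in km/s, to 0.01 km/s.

0.61 km/s

Snell's law: sin 7.7°/V₁ = sin 30.1°/V₂.
V₁ = V₂·sin 7.7°/sin 30.1° = 2.28 × 0.2672 = 0.61 km/s.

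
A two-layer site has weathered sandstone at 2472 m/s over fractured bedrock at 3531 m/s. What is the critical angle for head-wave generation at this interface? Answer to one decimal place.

Critical incidence: sin θ_c = V₁/V₂ = 2472/3531 = 0.7001.
θ_c = arcsin 0.7001 = 44.43°.

44.4°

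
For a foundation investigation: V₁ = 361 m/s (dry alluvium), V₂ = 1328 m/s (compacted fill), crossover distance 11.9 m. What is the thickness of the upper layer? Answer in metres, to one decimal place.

4.5 m

h = (x_cross/2)·√((V₂−V₁)/(V₂+V₁)).
(V₂−V₁)/(V₂+V₁) = (1328−361)/(1328+361) = 0.5725; √ = 0.7567.
h = (11.9/2)·0.7567 = 4.50 m.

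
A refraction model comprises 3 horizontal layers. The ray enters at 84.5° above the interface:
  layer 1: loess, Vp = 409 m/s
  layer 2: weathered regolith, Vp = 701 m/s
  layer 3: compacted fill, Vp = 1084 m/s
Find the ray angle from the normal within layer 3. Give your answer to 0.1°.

From the normal: θ₁ = 90° − 84.5° = 5.5°.
Ray parameter p = sin 5.5° / 409 = 2.3434e-04 s/m.
sin θ_3 = p·V_3 = 2.3434e-04 × 1084 = 0.2540.
θ_3 = 14.72° from the vertical.

14.7°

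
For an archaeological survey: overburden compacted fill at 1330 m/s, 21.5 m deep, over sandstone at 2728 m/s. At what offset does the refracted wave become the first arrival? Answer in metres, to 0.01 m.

θ_c = arcsin(1330/2728) = 29.18°, so cos θ_c = 0.8731 and tᵢ = 2h cos θ_c/V₁ = 0.0282 s.
At crossover x/V₁ = x/V₂ + tᵢ ⇒ x = tᵢ/(1/V₁ − 1/V₂) = 0.02823/(7.5188e-04 − 3.6657e-04) = 73.26 m.

73.26 m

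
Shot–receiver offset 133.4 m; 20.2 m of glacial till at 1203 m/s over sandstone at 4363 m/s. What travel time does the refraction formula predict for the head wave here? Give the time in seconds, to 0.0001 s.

0.0629 s

t = x/V₂ + 2h·√(V₂²−V₁²)/(V₁V₂).
√(V₂²−V₁²) = √(4363²−1203²) = 4193.9 m/s; delay term = 2·20.2·4193.9/(1203·4363) = 0.03228 s.
t = 133.4/4363 + 0.03228 = 0.06286 s.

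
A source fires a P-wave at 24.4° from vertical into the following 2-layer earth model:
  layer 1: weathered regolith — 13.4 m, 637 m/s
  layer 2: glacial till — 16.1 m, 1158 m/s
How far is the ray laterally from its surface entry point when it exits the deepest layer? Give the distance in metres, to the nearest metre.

Apply Snell's law at each interface; in layer i the horizontal offset is hᵢ·tan θᵢ.
Layer 1: θ = 24.40°; offset = 13.4·tan 24.40° = 6.079 m.
Layer 2: sin θ = 1158·sin 24.4°/637 = 0.7510, θ = 48.68°; offset = 16.1·tan 48.68° = 18.310 m.
Total horizontal offset = 24.389 m.

24 m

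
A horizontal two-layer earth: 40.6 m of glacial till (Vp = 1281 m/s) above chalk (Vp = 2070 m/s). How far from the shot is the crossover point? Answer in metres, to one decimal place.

θ_c = arcsin(1281/2070) = 38.23°, so cos θ_c = 0.7855 and tᵢ = 2h cos θ_c/V₁ = 0.0498 s.
At crossover x/V₁ = x/V₂ + tᵢ ⇒ x = tᵢ/(1/V₁ − 1/V₂) = 0.04979/(7.8064e-04 − 4.8309e-04) = 167.34 m.

167.3 m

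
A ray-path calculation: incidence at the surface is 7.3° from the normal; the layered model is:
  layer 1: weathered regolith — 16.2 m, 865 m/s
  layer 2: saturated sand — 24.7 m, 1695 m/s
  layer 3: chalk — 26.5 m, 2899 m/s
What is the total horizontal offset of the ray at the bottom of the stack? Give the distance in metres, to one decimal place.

20.9 m

Ray parameter p = sin 7.3° / 865 m/s = 1.4690e-04 s/m.
Layer 1: θ = 7.30°; offset = 16.2·tan 7.30° = 2.075 m.
Layer 2: sin θ = p·1695 = 0.2490 → θ = 14.42°; offset = 24.7·tan 14.42° = 6.350 m.
Layer 3: sin θ = p·2899 = 0.4259 → θ = 25.20°; offset = 26.5·tan 25.20° = 12.472 m.
Σ offsets = 20.898 m.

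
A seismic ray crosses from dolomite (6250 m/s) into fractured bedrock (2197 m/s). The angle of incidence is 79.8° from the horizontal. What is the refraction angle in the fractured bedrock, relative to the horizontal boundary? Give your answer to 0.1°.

Angle from the normal: 90° − 79.8° = 10.2°.
Snell's law: sin θ₂ = (V₂/V₁)·sin θ₁ = (2197/6250)·sin 10.2° = 0.0622.
θ₂ = sin⁻¹(0.0622) = 3.57° (from vertical).
From the interface: 90° − 3.57° = 86.43°.

86.4°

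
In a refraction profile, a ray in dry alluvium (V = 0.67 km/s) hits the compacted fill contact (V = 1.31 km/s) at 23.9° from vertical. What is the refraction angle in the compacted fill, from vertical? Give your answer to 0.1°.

52.4°

Snell's law: sin θ₂ = (V₂/V₁)·sin θ₁ = (1.31/0.67)·sin 23.9° = 0.7921.
θ₂ = arcsin 0.7921 = 52.39° from the normal.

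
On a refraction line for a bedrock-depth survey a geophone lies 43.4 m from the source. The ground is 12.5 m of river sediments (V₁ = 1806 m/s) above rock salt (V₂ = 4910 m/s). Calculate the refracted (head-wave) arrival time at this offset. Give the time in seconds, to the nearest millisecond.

t = x/V₂ + 2h·√(V₂²−V₁²)/(V₁V₂).
√(V₂²−V₁²) = √(4910²−1806²) = 4565.8 m/s; delay term = 2·12.5·4565.8/(1806·4910) = 0.01287 s.
t = 43.4/4910 + 0.01287 = 0.02171 s.

0.022 s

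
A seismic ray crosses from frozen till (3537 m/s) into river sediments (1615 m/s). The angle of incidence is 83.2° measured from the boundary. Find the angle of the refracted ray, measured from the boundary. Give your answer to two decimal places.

Convert to the normal: θ₁ = 90° − 83.2° = 6.8°.
Snell's law: sin θ₂ = (V₂/V₁)·sin θ₁ = (1615/3537)·sin 6.8° = 0.0541.
θ₂ = arcsin 0.0541 = 3.10° from the normal.
From the interface: 90° − 3.10° = 86.90°.

86.90°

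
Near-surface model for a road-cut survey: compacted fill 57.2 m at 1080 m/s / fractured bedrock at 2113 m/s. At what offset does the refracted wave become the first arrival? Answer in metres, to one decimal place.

201.1 m

θ_c = arcsin(1080/2113) = 30.74°, so cos θ_c = 0.8595 and tᵢ = 2h cos θ_c/V₁ = 0.0910 s.
At crossover x/V₁ = x/V₂ + tᵢ ⇒ x = tᵢ/(1/V₁ − 1/V₂) = 0.09104/(9.2593e-04 − 4.7326e-04) = 201.13 m.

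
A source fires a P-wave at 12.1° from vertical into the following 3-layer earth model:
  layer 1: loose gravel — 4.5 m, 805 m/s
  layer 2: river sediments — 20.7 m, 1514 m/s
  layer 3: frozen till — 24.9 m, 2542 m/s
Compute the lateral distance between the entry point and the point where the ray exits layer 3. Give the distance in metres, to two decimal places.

31.83 m

Apply Snell's law at each interface; in layer i the horizontal offset is hᵢ·tan θᵢ.
Layer 1: θ = 12.10°; offset = 4.5·tan 12.10° = 0.9647 m.
Layer 2: sin θ = 1514·sin 12.1°/805 = 0.3942, θ = 23.22°; offset = 20.7·tan 23.22° = 8.8800 m.
Layer 3: sin θ = 2542·sin 12.1°/805 = 0.6619, θ = 41.45°; offset = 24.9·tan 41.45° = 21.9886 m.
Summing the layer offsets gives 31.8332 m.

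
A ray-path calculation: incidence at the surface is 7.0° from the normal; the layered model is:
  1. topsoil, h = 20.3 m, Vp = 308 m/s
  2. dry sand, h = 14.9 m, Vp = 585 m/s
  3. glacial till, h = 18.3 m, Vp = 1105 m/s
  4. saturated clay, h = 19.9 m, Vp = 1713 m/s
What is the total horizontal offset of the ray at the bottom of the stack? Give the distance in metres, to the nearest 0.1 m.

33.3 m

Ray parameter p = sin 7.0° / 308 m/s = 3.9568e-04 s/m.
Layer 1: θ = 7.00°; offset = 20.3·tan 7.00° = 2.493 m.
Layer 2: sin θ = p·585 = 0.2315 → θ = 13.38°; offset = 14.9·tan 13.38° = 3.545 m.
Layer 3: sin θ = p·1105 = 0.4372 → θ = 25.93°; offset = 18.3·tan 25.93° = 8.897 m.
Layer 4: sin θ = p·1713 = 0.6778 → θ = 42.67°; offset = 19.9·tan 42.67° = 18.345 m.
Summing the layer offsets gives 33.280 m.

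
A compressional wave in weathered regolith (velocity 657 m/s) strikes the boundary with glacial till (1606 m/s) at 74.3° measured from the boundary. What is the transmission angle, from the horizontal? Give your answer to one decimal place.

48.6°

Convert to the normal: θ₁ = 90° − 74.3° = 15.7°.
sin θ₁/V₁ = sin θ₂/V₂ ⇒ sin θ₂ = 1606·sin 15.7°/657 = 1606·0.2706/657 = 0.6615.
θ₂ = arcsin 0.6615 = 41.41° from the normal.
From the interface: 90° − 41.41° = 48.59°.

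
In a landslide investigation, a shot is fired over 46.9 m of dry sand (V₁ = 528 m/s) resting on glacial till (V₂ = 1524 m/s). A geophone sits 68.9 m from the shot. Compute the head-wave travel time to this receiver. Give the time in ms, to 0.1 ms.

θ_c = arcsin(V₁/V₂) = arcsin(528/1524) = 20.27°, cos θ_c = 0.9381.
Intercept time tᵢ = 2h cos θ_c / V₁ = 2·46.9·0.9381/528 = 0.16665 s.
t = x/V₂ + tᵢ = 68.9/1524 + 0.16665 = 0.21186 s.

211.9 ms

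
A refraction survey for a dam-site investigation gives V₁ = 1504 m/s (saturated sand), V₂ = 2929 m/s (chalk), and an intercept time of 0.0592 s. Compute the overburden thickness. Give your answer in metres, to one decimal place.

51.9 m

h = tᵢ·V₁·V₂ / (2·√(V₂²−V₁²)).
√(V₂²−V₁²) = √(2929² − 1504²) = 2513.4 m/s.
h = 0.0592 s × 1504 × 2929 / (2 × 2513.4) = 51.88 m.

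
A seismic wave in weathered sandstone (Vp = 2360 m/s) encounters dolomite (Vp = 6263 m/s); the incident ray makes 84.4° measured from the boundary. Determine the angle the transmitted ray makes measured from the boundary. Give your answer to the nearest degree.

Angle from the normal: 90° − 84.4° = 5.6°.
Snell's law: sin θ₂ = (V₂/V₁)·sin θ₁ = (6263/2360)·sin 5.6° = 0.2590.
θ₂ = sin⁻¹(0.2590) = 15.01° (from vertical).
From the interface: 90° − 15.01° = 74.99°.

75°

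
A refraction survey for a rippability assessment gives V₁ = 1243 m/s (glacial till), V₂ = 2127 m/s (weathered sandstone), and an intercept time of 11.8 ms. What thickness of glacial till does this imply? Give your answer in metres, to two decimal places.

θ_c = arcsin(1243/2127) = 35.76°; cos θ_c = 0.8115.
tᵢ = 2h cos θ_c/V₁ ⇒ h = tᵢ·V₁/(2 cos θ_c) = 0.0118·1243/(2·0.8115) = 9.04 m.

9.04 m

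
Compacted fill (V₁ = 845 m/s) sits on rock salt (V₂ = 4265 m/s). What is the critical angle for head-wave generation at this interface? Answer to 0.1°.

At critical incidence the refracted ray runs along the interface (θ₂ = 90°), so sin θ_c = V₁/V₂.
θ_c = arcsin(845/4265) = arcsin 0.1981 = 11.43°.

11.4°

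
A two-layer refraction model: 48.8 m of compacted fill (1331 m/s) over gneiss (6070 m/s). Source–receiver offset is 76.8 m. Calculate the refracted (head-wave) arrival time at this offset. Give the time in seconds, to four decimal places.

0.0842 s

t = x/V₂ + 2h·√(V₂²−V₁²)/(V₁V₂).
√(V₂²−V₁²) = √(6070²−1331²) = 5922.3 m/s; delay term = 2·48.8·5922.3/(1331·6070) = 0.07154 s.
t = 76.8/6070 + 0.07154 = 0.08420 s.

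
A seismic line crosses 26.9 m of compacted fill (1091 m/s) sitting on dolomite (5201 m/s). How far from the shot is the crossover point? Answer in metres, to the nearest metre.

67 m

θ_c = arcsin(1091/5201) = 12.11°, so cos θ_c = 0.9778 and tᵢ = 2h cos θ_c/V₁ = 0.0482 s.
At crossover x/V₁ = x/V₂ + tᵢ ⇒ x = tᵢ/(1/V₁ − 1/V₂) = 0.04822/(9.1659e-04 − 1.9227e-04) = 66.57 m.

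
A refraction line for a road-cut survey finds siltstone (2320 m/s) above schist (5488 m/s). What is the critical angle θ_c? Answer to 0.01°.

25.01°

Critical incidence: sin θ_c = V₁/V₂ = 2320/5488 = 0.4227.
θ_c = arcsin 0.4227 = 25.01°.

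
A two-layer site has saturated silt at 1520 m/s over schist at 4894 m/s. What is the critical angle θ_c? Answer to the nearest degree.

18°

At critical incidence the refracted ray runs along the interface (θ₂ = 90°), so sin θ_c = V₁/V₂.
θ_c = arcsin(1520/4894) = arcsin 0.3106 = 18.09°.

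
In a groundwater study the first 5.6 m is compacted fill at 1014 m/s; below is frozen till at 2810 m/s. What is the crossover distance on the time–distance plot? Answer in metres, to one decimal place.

16.3 m

x_cross = 2h·√((V₂+V₁)/(V₂−V₁)).
(V₂+V₁)/(V₂−V₁) = (2810+1014)/(2810−1014) = 2.1292; √ = 1.4592.
x_cross = 2·5.6·1.4592 = 16.34 m.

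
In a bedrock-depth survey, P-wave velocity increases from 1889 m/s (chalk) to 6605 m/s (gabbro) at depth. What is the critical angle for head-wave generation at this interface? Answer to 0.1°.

At critical incidence the refracted ray runs along the interface (θ₂ = 90°), so sin θ_c = V₁/V₂.
θ_c = arcsin(1889/6605) = arcsin 0.2860 = 16.62°.

16.6°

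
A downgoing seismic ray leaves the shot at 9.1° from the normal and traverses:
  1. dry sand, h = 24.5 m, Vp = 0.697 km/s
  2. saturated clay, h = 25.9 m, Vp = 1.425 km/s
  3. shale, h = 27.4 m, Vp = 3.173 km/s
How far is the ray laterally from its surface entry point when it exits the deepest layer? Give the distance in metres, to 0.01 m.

p = sin θ₁/V₁ = sin 9.1°/0.697 = 2.2691e-01 s/km is conserved through the stack.
Layer 1: θ = 9.10°; offset = 24.5·tan 9.10° = 3.9243 m.
Layer 2: sin θ = p·1.425 = 0.3234 → θ = 18.87°; offset = 25.9·tan 18.87° = 8.8502 m.
Layer 3: sin θ = p·3.173 = 0.7200 → θ = 46.05°; offset = 27.4·tan 46.05° = 28.4271 m.
Summing the layer offsets gives 41.2015 m.

41.20 m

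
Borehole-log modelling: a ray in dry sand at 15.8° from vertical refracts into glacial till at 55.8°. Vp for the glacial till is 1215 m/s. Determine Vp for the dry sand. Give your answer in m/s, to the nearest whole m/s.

Snell's law: sin 15.8°/V₁ = sin 55.8°/V₂.
V₁ = V₂·sin 15.8°/sin 55.8° = 1215 × 0.3292 = 399.99 m/s.

400 m/s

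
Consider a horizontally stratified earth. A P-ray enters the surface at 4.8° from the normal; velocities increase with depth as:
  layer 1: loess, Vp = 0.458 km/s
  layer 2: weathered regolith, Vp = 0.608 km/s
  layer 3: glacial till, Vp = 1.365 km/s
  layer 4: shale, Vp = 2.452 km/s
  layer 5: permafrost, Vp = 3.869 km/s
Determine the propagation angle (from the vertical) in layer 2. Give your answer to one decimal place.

Ray parameter p = sin 4.8° / 0.458 = 1.8270e-01 s/km.
sin θ_2 = p·V_2 = 1.8270e-01 × 0.608 = 0.1111.
θ_2 = 6.38° from the vertical.

6.4°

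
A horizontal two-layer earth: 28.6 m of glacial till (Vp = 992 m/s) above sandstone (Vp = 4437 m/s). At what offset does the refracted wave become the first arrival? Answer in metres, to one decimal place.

71.8 m

θ_c = arcsin(992/4437) = 12.92°, so cos θ_c = 0.9747 and tᵢ = 2h cos θ_c/V₁ = 0.0562 s.
At crossover x/V₁ = x/V₂ + tᵢ ⇒ x = tᵢ/(1/V₁ − 1/V₂) = 0.05620/(1.0081e-03 − 2.2538e-04) = 71.81 m.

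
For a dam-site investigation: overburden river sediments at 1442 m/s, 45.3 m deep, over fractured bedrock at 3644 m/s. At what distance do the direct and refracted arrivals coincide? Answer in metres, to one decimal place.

x_cross = 2h·√((V₂+V₁)/(V₂−V₁)).
(V₂+V₁)/(V₂−V₁) = (3644+1442)/(3644−1442) = 2.3097; √ = 1.5198.
x_cross = 2·45.3·1.5198 = 137.69 m.

137.7 m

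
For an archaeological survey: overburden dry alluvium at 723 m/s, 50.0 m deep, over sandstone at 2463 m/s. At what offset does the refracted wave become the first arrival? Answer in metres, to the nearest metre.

135 m

θ_c = arcsin(723/2463) = 17.07°, so cos θ_c = 0.9559 and tᵢ = 2h cos θ_c/V₁ = 0.1322 s.
At crossover x/V₁ = x/V₂ + tᵢ ⇒ x = tᵢ/(1/V₁ − 1/V₂) = 0.13222/(1.3831e-03 − 4.0601e-04) = 135.32 m.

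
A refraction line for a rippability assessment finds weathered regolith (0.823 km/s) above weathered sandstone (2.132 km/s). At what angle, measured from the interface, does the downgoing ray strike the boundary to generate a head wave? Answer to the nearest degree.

67°

At critical incidence the refracted ray runs along the interface (θ₂ = 90°), so sin θ_c = V₁/V₂.
θ_c = arcsin(0.823/2.132) = arcsin 0.3860 = 22.71°.
Measured from the interface: 90° − 22.71° = 67.29°.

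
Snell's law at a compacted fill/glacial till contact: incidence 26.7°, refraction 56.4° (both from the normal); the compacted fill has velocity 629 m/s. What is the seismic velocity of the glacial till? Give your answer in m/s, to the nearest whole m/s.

sin 26.7° = 0.4493; sin 56.4° = 0.8329.
V₂ = V₁·(sin θ₂/sin θ₁) = 629·(0.8329/0.4493) = 1166.00 m/s.

1166 m/s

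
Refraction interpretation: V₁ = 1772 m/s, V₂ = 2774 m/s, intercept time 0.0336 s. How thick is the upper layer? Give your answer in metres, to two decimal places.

h = tᵢ·V₁·V₂ / (2·√(V₂²−V₁²)).
√(V₂²−V₁²) = √(2774² − 1772²) = 2134.3 m/s.
h = 0.0336 s × 1772 × 2774 / (2 × 2134.3) = 38.69 m.

38.69 m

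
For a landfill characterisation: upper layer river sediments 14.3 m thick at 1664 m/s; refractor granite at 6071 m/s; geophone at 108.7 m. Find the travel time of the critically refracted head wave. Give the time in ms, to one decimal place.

34.4 ms

t = x/V₂ + 2h·√(V₂²−V₁²)/(V₁V₂).
√(V₂²−V₁²) = √(6071²−1664²) = 5838.5 m/s; delay term = 2·14.3·5838.5/(1664·6071) = 0.01653 s.
t = 108.7/6071 + 0.01653 = 0.03443 s.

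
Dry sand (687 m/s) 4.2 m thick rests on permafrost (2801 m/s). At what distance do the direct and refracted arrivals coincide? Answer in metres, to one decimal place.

10.8 m

x_cross = 2h·√((V₂+V₁)/(V₂−V₁)).
(V₂+V₁)/(V₂−V₁) = (2801+687)/(2801−687) = 1.6500; √ = 1.2845.
x_cross = 2·4.2·1.2845 = 10.79 m.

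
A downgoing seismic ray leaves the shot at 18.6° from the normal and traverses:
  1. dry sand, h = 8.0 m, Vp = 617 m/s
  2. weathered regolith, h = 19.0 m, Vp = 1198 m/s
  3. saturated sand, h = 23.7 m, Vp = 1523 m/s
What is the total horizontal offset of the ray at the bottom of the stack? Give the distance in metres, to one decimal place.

p = sin θ₁/V₁ = sin 18.6°/617 = 5.1695e-04 s/m is conserved through the stack.
Layer 1: θ = 18.60°; offset = 8.0·tan 18.60° = 2.692 m.
Layer 2: sin θ = p·1198 = 0.6193 → θ = 38.27°; offset = 19.0·tan 38.27° = 14.987 m.
Layer 3: sin θ = p·1523 = 0.7873 → θ = 51.94°; offset = 23.7·tan 51.94° = 30.264 m.
Total horizontal offset = 47.943 m.

47.9 m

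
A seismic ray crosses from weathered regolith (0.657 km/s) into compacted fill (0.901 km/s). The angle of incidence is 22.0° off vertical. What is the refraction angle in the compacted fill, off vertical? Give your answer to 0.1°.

sin θ₁/V₁ = sin θ₂/V₂ ⇒ sin θ₂ = 0.901·sin 22.0°/0.657 = 0.901·0.3746/0.657 = 0.5137.
θ₂ = arcsin 0.5137 = 30.91° from the normal.

30.9°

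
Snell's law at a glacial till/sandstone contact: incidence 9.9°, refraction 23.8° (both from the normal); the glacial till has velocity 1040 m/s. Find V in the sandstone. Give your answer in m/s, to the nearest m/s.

2441 m/s

Snell's law: sin 9.9°/V₁ = sin 23.8°/V₂.
V₂ = V₁·sin 23.8°/sin 9.9° = 1040 × 2.3472 = 2441.05 m/s.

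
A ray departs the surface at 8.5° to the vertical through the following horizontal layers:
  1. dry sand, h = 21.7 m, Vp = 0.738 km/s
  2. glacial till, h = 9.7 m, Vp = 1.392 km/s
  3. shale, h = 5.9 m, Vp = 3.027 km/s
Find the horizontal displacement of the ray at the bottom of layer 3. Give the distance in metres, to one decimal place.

10.6 m

Ray parameter p = sin 8.5° / 0.738 km/s = 2.0028e-01 s/km.
Layer 1: θ = 8.50°; offset = 21.7·tan 8.50° = 3.243 m.
Layer 2: sin θ = p·1.392 = 0.2788 → θ = 16.19°; offset = 9.7·tan 16.19° = 2.816 m.
Layer 3: sin θ = p·3.027 = 0.6063 → θ = 37.32°; offset = 5.9·tan 37.32° = 4.498 m.
Σ offsets = 10.557 m.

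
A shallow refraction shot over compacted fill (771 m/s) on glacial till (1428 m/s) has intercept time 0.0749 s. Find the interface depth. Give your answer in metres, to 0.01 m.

34.30 m

θ_c = arcsin(771/1428) = 32.68°; cos θ_c = 0.8417.
tᵢ = 2h cos θ_c/V₁ ⇒ h = tᵢ·V₁/(2 cos θ_c) = 0.0749·771/(2·0.8417) = 34.30 m.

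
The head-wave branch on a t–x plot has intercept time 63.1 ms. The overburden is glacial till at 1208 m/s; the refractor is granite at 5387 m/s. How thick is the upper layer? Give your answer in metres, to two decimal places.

39.11 m

θ_c = arcsin(1208/5387) = 12.96°; cos θ_c = 0.9745.
tᵢ = 2h cos θ_c/V₁ ⇒ h = tᵢ·V₁/(2 cos θ_c) = 0.0631·1208/(2·0.9745) = 39.11 m.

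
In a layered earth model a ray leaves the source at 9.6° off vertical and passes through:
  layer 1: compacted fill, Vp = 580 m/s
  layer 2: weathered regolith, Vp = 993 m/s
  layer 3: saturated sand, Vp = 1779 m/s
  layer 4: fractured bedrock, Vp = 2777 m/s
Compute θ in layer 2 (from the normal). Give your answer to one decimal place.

Snell's law across each interface conserves sin θ / V, so sin θ_2 = V_2·sin θ₁/V₁.
sin θ_2 = 993 × sin 9.6° / 580 = 0.2855.
θ_2 = arcsin 0.2855 = 16.59°.

16.6°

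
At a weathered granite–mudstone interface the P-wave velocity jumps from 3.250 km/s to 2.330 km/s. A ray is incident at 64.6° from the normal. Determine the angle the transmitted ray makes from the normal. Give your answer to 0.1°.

40.4°

Snell's law: sin θ₂ = (V₂/V₁)·sin θ₁ = (2.330/3.250)·sin 64.6° = 0.6476.
θ₂ = arcsin 0.6476 = 40.36° from the normal.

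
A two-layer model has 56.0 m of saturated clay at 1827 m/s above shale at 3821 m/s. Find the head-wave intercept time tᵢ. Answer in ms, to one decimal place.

θ_c = arcsin(V₁/V₂) = arcsin(1827/3821) = 28.56°; cos θ_c = 0.8783.
tᵢ = 2h·cos θ_c / V₁ = 2·56.0·0.8783 / 1827 = 0.05384 s.

53.8 ms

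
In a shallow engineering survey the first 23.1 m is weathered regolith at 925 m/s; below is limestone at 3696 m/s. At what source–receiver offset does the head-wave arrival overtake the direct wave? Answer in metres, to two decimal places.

59.66 m

x_cross = 2h·√((V₂+V₁)/(V₂−V₁)).
(V₂+V₁)/(V₂−V₁) = (3696+925)/(3696−925) = 1.6676; √ = 1.2914.
x_cross = 2·23.1·1.2914 = 59.66 m.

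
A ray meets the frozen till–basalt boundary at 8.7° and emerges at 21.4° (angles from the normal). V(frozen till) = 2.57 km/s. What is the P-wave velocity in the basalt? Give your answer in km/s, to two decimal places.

6.20 km/s

sin 8.7° = 0.1513; sin 21.4° = 0.3649.
V₂ = V₁·(sin θ₂/sin θ₁) = 2.57·(0.3649/0.1513) = 6.20 km/s.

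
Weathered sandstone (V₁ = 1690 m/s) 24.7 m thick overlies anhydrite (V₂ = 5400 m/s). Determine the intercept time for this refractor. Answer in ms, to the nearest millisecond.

tᵢ = 2h·√(V₂²−V₁²)/(V₁V₂).
√(V₂²−V₁²) = √(5400²−1690²) = 5128.7 m/s.
tᵢ = 2·24.7·5128.7/(1690·5400) = 0.02776 s.

28 ms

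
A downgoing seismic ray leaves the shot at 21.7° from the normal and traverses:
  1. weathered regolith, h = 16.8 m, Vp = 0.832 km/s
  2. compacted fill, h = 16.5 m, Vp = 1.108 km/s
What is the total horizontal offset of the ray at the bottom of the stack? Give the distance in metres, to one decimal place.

Ray parameter p = sin 21.7° / 0.832 km/s = 4.4441e-01 s/km.
Layer 1: θ = 21.70°; offset = 16.8·tan 21.70° = 6.686 m.
Layer 2: sin θ = p·1.108 = 0.4924 → θ = 29.50°; offset = 16.5·tan 29.50° = 9.335 m.
Summing the layer offsets gives 16.020 m.

16.0 m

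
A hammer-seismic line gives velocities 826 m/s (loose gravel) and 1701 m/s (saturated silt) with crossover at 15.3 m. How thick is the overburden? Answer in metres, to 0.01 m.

h = (x_cross/2)·√((V₂−V₁)/(V₂+V₁)).
(V₂−V₁)/(V₂+V₁) = (1701−826)/(1701+826) = 0.3463; √ = 0.5884.
h = (15.3/2)·0.5884 = 4.50 m.

4.50 m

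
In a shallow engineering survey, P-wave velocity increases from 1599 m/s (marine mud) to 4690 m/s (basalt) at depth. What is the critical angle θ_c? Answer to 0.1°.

Critical incidence: sin θ_c = V₁/V₂ = 1599/4690 = 0.3409.
θ_c = arcsin 0.3409 = 19.93°.

19.9°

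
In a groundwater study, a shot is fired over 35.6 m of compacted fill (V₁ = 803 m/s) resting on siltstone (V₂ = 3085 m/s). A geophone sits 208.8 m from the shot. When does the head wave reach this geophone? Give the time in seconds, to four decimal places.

0.1533 s

t = x/V₂ + 2h·√(V₂²−V₁²)/(V₁V₂).
√(V₂²−V₁²) = √(3085²−803²) = 2978.7 m/s; delay term = 2·35.6·2978.7/(803·3085) = 0.08561 s.
t = 208.8/3085 + 0.08561 = 0.15329 s.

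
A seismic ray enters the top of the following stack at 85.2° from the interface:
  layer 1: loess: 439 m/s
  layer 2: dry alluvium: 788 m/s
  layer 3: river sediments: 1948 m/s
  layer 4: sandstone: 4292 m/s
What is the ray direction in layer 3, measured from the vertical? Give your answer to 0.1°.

From the normal: θ₁ = 90° − 85.2° = 4.8°.
Ray parameter p = sin 4.8° / 439 = 1.9061e-04 s/m.
sin θ_3 = p·V_3 = 1.9061e-04 × 1948 = 0.3713.
θ_3 = 21.80° from the vertical.

21.8°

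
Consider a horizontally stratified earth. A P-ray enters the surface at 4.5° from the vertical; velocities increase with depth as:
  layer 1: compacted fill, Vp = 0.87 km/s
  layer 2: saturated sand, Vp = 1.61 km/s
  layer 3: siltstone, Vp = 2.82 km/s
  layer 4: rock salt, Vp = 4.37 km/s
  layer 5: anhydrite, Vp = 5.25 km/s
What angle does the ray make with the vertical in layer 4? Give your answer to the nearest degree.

Ray parameter p = sin 4.5° / 0.87 = 9.0183e-02 s/km.
sin θ_4 = p·V_4 = 9.0183e-02 × 4.37 = 0.3941.
θ_4 = arcsin 0.3941 = 23.21°.

23°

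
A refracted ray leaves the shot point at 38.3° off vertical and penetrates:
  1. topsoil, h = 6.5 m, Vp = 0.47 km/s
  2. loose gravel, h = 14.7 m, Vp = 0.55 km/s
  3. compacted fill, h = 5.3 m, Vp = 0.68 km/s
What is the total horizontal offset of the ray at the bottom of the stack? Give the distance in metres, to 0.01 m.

31.36 m

Apply Snell's law at each interface; in layer i the horizontal offset is hᵢ·tan θᵢ.
Layer 1: θ = 38.30°; offset = 6.5·tan 38.30° = 5.1334 m.
Layer 2: sin θ = 0.55·sin 38.3°/0.47 = 0.7253, θ = 46.49°; offset = 14.7·tan 46.49° = 15.4860 m.
Layer 3: sin θ = 0.68·sin 38.3°/0.47 = 0.8967, θ = 63.73°; offset = 5.3·tan 63.73° = 10.7369 m.
Σ offsets = 31.3563 m.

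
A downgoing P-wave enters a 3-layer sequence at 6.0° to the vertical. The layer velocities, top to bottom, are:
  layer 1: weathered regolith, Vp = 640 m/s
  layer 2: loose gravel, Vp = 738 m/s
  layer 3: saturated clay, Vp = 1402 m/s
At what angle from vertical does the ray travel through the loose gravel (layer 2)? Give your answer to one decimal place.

6.9°

Snell's law across each interface conserves sin θ / V, so sin θ_2 = V_2·sin θ₁/V₁.
sin θ_2 = 738 × sin 6.0° / 640 = 0.1205.
θ_2 = arcsin 0.1205 = 6.92°.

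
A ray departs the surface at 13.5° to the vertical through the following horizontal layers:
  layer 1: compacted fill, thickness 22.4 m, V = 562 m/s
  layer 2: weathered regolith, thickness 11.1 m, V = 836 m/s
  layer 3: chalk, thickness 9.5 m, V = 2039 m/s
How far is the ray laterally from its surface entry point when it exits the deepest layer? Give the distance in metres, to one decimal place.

24.6 m

Apply Snell's law at each interface; in layer i the horizontal offset is hᵢ·tan θᵢ.
Layer 1: θ = 13.50°; offset = 22.4·tan 13.50° = 5.378 m.
Layer 2: sin θ = 836·sin 13.5°/562 = 0.3473, θ = 20.32°; offset = 11.1·tan 20.32° = 4.110 m.
Layer 3: sin θ = 2039·sin 13.5°/562 = 0.8470, θ = 57.88°; offset = 9.5·tan 57.88° = 15.134 m.
Σ offsets = 24.623 m.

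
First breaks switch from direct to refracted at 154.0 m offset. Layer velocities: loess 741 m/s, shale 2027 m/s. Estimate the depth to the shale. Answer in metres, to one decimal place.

52.5 m

h = (x_cross/2)·√((V₂−V₁)/(V₂+V₁)).
(V₂−V₁)/(V₂+V₁) = (2027−741)/(2027+741) = 0.4646; √ = 0.6816.
h = (154.0/2)·0.6816 = 52.48 m.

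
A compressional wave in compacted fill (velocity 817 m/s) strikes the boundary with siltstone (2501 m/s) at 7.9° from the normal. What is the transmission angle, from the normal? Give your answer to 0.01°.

sin θ₁/V₁ = sin θ₂/V₂ ⇒ sin θ₂ = 2501·sin 7.9°/817 = 2501·0.1374/817 = 0.4207.
θ₂ = arcsin 0.4207 = 24.88° from the normal.

24.88°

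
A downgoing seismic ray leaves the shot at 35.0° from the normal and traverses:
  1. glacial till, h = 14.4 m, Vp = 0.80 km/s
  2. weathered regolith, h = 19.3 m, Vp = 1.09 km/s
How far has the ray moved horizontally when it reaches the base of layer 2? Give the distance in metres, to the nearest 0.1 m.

34.3 m

Ray parameter p = sin 35.0° / 0.80 km/s = 7.1697e-01 s/km.
Layer 1: θ = 35.00°; offset = 14.4·tan 35.00° = 10.083 m.
Layer 2: sin θ = p·1.09 = 0.7815 → θ = 51.40°; offset = 19.3·tan 51.40° = 24.175 m.
Total horizontal offset = 34.258 m.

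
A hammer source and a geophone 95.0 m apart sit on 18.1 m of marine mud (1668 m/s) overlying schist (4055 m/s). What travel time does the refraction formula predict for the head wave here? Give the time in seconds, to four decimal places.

0.0432 s

θ_c = arcsin(V₁/V₂) = arcsin(1668/4055) = 24.29°, cos θ_c = 0.9115.
Intercept time tᵢ = 2h cos θ_c / V₁ = 2·18.1·0.9115/1668 = 0.01978 s.
t = x/V₂ + tᵢ = 95.0/4055 + 0.01978 = 0.04321 s.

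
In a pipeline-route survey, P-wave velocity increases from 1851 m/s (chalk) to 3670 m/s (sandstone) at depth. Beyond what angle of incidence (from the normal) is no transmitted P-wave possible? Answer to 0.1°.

Critical incidence: sin θ_c = V₁/V₂ = 1851/3670 = 0.5044.
θ_c = arcsin 0.5044 = 30.29°.

30.3°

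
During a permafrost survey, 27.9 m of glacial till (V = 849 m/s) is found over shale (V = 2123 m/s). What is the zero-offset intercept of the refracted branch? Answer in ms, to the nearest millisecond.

60 ms

tᵢ = 2h·√(V₂²−V₁²)/(V₁V₂).
√(V₂²−V₁²) = √(2123²−849²) = 1945.8 m/s.
tᵢ = 2·27.9·1945.8/(849·2123) = 0.06024 s.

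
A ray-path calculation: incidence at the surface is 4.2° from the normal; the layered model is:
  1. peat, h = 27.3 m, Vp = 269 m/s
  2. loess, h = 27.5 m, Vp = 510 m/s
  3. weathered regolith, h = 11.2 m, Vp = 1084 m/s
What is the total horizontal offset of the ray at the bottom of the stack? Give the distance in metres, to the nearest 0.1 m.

9.3 m

Apply Snell's law at each interface; in layer i the horizontal offset is hᵢ·tan θᵢ.
Layer 1: θ = 4.20°; offset = 27.3·tan 4.20° = 2.005 m.
Layer 2: sin θ = 510·sin 4.2°/269 = 0.1389, θ = 7.98°; offset = 27.5·tan 7.98° = 3.856 m.
Layer 3: sin θ = 1084·sin 4.2°/269 = 0.2951, θ = 17.17°; offset = 11.2·tan 17.17° = 3.460 m.
Σ offsets = 9.320 m.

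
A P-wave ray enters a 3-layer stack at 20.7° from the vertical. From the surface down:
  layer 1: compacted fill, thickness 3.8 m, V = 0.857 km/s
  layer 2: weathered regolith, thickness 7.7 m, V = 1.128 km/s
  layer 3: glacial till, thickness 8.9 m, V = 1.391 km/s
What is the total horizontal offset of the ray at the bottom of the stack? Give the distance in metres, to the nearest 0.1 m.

Ray parameter p = sin 20.7° / 0.857 km/s = 4.1246e-01 s/km.
Layer 1: θ = 20.70°; offset = 3.8·tan 20.70° = 1.436 m.
Layer 2: sin θ = p·1.128 = 0.4653 → θ = 27.73°; offset = 7.7·tan 27.73° = 4.047 m.
Layer 3: sin θ = p·1.391 = 0.5737 → θ = 35.01°; offset = 8.9·tan 35.01° = 6.234 m.
Total horizontal offset = 11.717 m.

11.7 m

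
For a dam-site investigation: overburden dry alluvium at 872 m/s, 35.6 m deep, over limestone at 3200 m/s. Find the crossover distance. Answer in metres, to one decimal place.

x_cross = 2h·√((V₂+V₁)/(V₂−V₁)).
(V₂+V₁)/(V₂−V₁) = (3200+872)/(3200−872) = 1.7491; √ = 1.3226.
x_cross = 2·35.6·1.3226 = 94.17 m.

94.2 m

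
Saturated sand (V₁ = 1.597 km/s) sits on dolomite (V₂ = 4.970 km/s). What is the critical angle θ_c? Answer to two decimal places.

Critical incidence: sin θ_c = V₁/V₂ = 1.597/4.970 = 0.3213.
θ_c = arcsin 0.3213 = 18.74°.

18.74°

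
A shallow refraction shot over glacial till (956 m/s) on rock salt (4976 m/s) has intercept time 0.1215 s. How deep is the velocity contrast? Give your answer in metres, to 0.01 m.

h = tᵢ·V₁·V₂ / (2·√(V₂²−V₁²)).
√(V₂²−V₁²) = √(4976² − 956²) = 4883.3 m/s.
h = 0.1215 s × 956 × 4976 / (2 × 4883.3) = 59.18 m.

59.18 m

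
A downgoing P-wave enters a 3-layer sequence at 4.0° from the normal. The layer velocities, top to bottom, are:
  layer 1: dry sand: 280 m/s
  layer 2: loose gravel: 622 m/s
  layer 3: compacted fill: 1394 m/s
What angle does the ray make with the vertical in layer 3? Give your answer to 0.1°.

Ray parameter p = sin 4.0° / 280 = 2.4913e-04 s/m.
sin θ_3 = p·V_3 = 2.4913e-04 × 1394 = 0.3473.
θ_3 = 20.32° from the vertical.

20.3°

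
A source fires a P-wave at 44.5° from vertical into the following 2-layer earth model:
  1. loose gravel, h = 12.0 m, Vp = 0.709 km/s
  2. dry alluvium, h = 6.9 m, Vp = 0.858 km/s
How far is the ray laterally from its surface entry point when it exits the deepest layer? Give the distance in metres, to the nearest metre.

23 m

p = sin θ₁/V₁ = sin 44.5°/0.709 = 9.8859e-01 s/km is conserved through the stack.
Layer 1: θ = 44.50°; offset = 12.0·tan 44.50° = 11.792 m.
Layer 2: sin θ = p·0.858 = 0.8482 → θ = 58.02°; offset = 6.9·tan 58.02° = 11.050 m.
Total horizontal offset = 22.842 m.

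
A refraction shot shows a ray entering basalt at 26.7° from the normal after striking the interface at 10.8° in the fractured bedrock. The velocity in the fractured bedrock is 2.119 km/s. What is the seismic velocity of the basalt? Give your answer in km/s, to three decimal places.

Snell's law: sin 10.8°/V₁ = sin 26.7°/V₂.
V₂ = V₁·sin 26.7°/sin 10.8° = 2.119 × 2.3979 = 5.081 km/s.

5.081 km/s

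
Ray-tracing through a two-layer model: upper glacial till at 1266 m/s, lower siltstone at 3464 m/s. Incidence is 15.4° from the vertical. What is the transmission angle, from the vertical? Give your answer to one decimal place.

Snell's law: sin θ₂ = (V₂/V₁)·sin θ₁ = (3464/1266)·sin 15.4° = 0.7266.
θ₂ = sin⁻¹(0.7266) = 46.60° (from vertical).

46.6°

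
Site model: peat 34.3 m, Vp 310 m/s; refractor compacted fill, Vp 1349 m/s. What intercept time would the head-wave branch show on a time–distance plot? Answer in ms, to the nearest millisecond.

tᵢ = 2h·√(V₂²−V₁²)/(V₁V₂).
√(V₂²−V₁²) = √(1349²−310²) = 1312.9 m/s.
tᵢ = 2·34.3·1312.9/(310·1349) = 0.21537 s.

215 ms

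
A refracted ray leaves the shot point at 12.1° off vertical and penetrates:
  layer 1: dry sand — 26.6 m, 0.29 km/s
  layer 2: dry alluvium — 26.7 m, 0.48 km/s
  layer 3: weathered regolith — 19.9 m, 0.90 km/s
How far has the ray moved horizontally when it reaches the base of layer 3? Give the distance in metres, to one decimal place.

Apply Snell's law at each interface; in layer i the horizontal offset is hᵢ·tan θᵢ.
Layer 1: θ = 12.10°; offset = 26.6·tan 12.10° = 5.703 m.
Layer 2: sin θ = 0.48·sin 12.1°/0.29 = 0.3470, θ = 20.30°; offset = 26.7·tan 20.30° = 9.877 m.
Layer 3: sin θ = 0.90·sin 12.1°/0.29 = 0.6505, θ = 40.58°; offset = 19.9·tan 40.58° = 17.046 m.
Summing the layer offsets gives 32.626 m.

32.6 m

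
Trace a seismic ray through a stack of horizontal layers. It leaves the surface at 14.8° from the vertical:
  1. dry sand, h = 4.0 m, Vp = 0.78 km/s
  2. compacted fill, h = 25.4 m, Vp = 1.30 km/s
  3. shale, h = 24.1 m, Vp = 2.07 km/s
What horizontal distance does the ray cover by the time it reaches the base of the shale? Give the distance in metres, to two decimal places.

35.23 m

Ray parameter p = sin 14.8° / 0.78 km/s = 3.2749e-01 s/km.
Layer 1: θ = 14.80°; offset = 4.0·tan 14.80° = 1.0568 m.
Layer 2: sin θ = p·1.30 = 0.4257 → θ = 25.20°; offset = 25.4·tan 25.20° = 11.9511 m.
Layer 3: sin θ = p·2.07 = 0.6779 → θ = 42.68°; offset = 24.1·tan 42.68° = 22.2239 m.
Total horizontal offset = 35.2318 m.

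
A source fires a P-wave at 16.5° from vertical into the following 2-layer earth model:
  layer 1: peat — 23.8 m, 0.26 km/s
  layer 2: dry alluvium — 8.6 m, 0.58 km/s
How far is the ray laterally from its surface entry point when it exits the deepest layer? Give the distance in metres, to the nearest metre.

Apply Snell's law at each interface; in layer i the horizontal offset is hᵢ·tan θᵢ.
Layer 1: θ = 16.50°; offset = 23.8·tan 16.50° = 7.050 m.
Layer 2: sin θ = 0.58·sin 16.5°/0.26 = 0.6336, θ = 39.31°; offset = 8.6·tan 39.31° = 7.043 m.
Summing the layer offsets gives 14.092 m.

14 m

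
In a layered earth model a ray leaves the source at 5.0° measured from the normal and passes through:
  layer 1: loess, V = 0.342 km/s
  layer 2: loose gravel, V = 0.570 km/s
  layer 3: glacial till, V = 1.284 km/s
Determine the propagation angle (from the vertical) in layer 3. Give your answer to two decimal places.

19.10°

Ray parameter p = sin 5.0° / 0.342 = 2.5484e-01 s/km.
sin θ_3 = p·V_3 = 2.5484e-01 × 1.284 = 0.3272.
θ_3 = 19.10° from the vertical.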